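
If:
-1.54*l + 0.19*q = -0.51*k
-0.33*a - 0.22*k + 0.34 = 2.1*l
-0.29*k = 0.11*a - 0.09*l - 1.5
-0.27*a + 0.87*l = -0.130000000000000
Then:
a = -0.52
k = 5.27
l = -0.31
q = -16.66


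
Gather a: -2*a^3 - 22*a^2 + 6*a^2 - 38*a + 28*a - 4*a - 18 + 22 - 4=-2*a^3 - 16*a^2 - 14*a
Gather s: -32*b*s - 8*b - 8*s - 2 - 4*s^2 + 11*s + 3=-8*b - 4*s^2 + s*(3 - 32*b) + 1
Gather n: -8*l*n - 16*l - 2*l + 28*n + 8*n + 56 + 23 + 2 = -18*l + n*(36 - 8*l) + 81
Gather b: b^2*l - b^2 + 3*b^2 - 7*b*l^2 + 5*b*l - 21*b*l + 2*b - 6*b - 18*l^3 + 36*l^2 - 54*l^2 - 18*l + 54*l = b^2*(l + 2) + b*(-7*l^2 - 16*l - 4) - 18*l^3 - 18*l^2 + 36*l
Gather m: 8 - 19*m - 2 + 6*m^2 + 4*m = 6*m^2 - 15*m + 6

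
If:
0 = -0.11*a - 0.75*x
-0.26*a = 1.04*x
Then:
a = 0.00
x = 0.00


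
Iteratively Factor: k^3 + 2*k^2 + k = (k + 1)*(k^2 + k) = k*(k + 1)*(k + 1)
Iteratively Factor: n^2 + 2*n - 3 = (n - 1)*(n + 3)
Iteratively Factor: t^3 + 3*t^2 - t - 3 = (t + 1)*(t^2 + 2*t - 3) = (t + 1)*(t + 3)*(t - 1)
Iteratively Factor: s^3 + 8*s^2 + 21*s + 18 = (s + 3)*(s^2 + 5*s + 6) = (s + 3)^2*(s + 2)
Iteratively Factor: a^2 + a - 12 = (a + 4)*(a - 3)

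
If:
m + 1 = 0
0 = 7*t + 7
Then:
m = -1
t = -1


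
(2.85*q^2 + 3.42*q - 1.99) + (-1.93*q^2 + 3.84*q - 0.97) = 0.92*q^2 + 7.26*q - 2.96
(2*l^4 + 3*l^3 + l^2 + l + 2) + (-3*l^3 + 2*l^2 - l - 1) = 2*l^4 + 3*l^2 + 1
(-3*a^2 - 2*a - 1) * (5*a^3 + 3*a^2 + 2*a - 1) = -15*a^5 - 19*a^4 - 17*a^3 - 4*a^2 + 1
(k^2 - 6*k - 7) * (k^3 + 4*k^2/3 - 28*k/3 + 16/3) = k^5 - 14*k^4/3 - 73*k^3/3 + 52*k^2 + 100*k/3 - 112/3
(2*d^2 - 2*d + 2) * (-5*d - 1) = -10*d^3 + 8*d^2 - 8*d - 2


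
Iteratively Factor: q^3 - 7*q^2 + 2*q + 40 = (q - 4)*(q^2 - 3*q - 10) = (q - 4)*(q + 2)*(q - 5)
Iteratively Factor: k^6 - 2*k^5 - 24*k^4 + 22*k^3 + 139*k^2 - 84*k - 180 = (k - 2)*(k^5 - 24*k^3 - 26*k^2 + 87*k + 90) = (k - 2)*(k + 1)*(k^4 - k^3 - 23*k^2 - 3*k + 90) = (k - 5)*(k - 2)*(k + 1)*(k^3 + 4*k^2 - 3*k - 18) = (k - 5)*(k - 2)*(k + 1)*(k + 3)*(k^2 + k - 6) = (k - 5)*(k - 2)^2*(k + 1)*(k + 3)*(k + 3)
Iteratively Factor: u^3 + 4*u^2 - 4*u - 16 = (u + 2)*(u^2 + 2*u - 8) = (u + 2)*(u + 4)*(u - 2)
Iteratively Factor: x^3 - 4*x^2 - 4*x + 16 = (x - 4)*(x^2 - 4) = (x - 4)*(x - 2)*(x + 2)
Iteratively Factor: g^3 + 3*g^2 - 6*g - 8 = (g - 2)*(g^2 + 5*g + 4) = (g - 2)*(g + 1)*(g + 4)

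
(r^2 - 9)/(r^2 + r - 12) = (r + 3)/(r + 4)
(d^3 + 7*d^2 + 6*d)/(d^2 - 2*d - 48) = d*(d + 1)/(d - 8)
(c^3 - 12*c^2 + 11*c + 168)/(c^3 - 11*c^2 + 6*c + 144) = (c - 7)/(c - 6)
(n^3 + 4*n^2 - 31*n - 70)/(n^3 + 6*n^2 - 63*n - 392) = (n^2 - 3*n - 10)/(n^2 - n - 56)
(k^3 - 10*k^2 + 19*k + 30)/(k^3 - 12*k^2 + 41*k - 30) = (k + 1)/(k - 1)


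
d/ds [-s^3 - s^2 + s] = -3*s^2 - 2*s + 1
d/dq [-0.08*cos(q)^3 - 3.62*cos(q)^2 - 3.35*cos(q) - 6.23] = (0.24*cos(q)^2 + 7.24*cos(q) + 3.35)*sin(q)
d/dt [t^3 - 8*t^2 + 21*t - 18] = 3*t^2 - 16*t + 21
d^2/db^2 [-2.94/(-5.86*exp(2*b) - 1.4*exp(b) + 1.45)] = (2.94*(11.72*exp(b) + 1.4)*(23.44*exp(b) + 2.8)*exp(b) - (68.9136*exp(b) + 4.116)*(5.86*exp(2*b) + 1.4*exp(b) - 1.45))*exp(b)/(5.86*exp(2*b) + 1.4*exp(b) - 1.45)^3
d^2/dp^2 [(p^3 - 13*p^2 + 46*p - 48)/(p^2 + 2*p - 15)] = 182/(p^3 + 15*p^2 + 75*p + 125)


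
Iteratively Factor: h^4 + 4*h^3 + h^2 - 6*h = (h - 1)*(h^3 + 5*h^2 + 6*h) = (h - 1)*(h + 3)*(h^2 + 2*h) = h*(h - 1)*(h + 3)*(h + 2)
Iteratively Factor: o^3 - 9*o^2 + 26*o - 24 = (o - 4)*(o^2 - 5*o + 6) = (o - 4)*(o - 3)*(o - 2)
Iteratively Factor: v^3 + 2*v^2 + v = (v + 1)*(v^2 + v) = v*(v + 1)*(v + 1)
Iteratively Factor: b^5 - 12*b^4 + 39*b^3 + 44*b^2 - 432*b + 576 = (b - 3)*(b^4 - 9*b^3 + 12*b^2 + 80*b - 192) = (b - 3)*(b + 3)*(b^3 - 12*b^2 + 48*b - 64) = (b - 4)*(b - 3)*(b + 3)*(b^2 - 8*b + 16) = (b - 4)^2*(b - 3)*(b + 3)*(b - 4)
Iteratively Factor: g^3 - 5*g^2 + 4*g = (g - 1)*(g^2 - 4*g) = (g - 4)*(g - 1)*(g)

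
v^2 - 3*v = v*(v - 3)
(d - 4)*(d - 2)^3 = d^4 - 10*d^3 + 36*d^2 - 56*d + 32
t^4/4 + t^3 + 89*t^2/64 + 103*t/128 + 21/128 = (t/4 + 1/4)*(t + 1/2)*(t + 3/4)*(t + 7/4)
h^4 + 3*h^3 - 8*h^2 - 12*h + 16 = (h - 2)*(h - 1)*(h + 2)*(h + 4)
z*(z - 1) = z^2 - z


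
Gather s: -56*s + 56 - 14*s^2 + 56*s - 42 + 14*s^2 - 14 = 0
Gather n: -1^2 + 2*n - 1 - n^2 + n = -n^2 + 3*n - 2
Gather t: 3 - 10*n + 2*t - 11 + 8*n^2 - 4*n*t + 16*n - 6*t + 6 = 8*n^2 + 6*n + t*(-4*n - 4) - 2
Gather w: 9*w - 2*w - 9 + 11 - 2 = 7*w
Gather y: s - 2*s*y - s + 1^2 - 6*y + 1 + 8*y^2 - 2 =8*y^2 + y*(-2*s - 6)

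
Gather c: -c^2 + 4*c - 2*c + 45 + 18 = -c^2 + 2*c + 63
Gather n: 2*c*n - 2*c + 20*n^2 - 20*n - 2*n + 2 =-2*c + 20*n^2 + n*(2*c - 22) + 2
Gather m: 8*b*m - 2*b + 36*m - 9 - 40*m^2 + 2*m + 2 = -2*b - 40*m^2 + m*(8*b + 38) - 7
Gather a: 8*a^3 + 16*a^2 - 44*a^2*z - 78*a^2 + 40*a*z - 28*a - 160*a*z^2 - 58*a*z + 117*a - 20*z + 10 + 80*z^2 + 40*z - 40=8*a^3 + a^2*(-44*z - 62) + a*(-160*z^2 - 18*z + 89) + 80*z^2 + 20*z - 30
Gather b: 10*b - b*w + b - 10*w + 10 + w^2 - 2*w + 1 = b*(11 - w) + w^2 - 12*w + 11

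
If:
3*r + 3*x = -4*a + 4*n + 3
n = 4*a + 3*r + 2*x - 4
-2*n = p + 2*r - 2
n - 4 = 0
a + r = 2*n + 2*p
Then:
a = -58/17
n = 4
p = -98/17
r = -2/17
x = 11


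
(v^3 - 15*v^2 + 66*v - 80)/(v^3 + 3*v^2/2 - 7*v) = 2*(v^2 - 13*v + 40)/(v*(2*v + 7))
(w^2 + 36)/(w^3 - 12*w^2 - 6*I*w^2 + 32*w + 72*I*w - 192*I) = (w + 6*I)/(w^2 - 12*w + 32)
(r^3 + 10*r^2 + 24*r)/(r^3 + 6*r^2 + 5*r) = (r^2 + 10*r + 24)/(r^2 + 6*r + 5)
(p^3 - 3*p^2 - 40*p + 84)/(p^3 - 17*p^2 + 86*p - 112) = (p + 6)/(p - 8)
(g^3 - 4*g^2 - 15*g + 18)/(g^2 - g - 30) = (g^2 + 2*g - 3)/(g + 5)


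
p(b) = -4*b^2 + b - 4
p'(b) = 1 - 8*b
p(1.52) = -11.72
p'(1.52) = -11.16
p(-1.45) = -13.86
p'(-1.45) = 12.60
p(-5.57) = -133.67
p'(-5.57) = 45.56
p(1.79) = -15.03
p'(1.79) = -13.32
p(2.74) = -31.29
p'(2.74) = -20.92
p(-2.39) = -29.24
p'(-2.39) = 20.12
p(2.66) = -29.64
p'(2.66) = -20.28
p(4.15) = -68.74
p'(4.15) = -32.20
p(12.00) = -568.00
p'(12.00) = -95.00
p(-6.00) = -154.00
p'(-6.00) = 49.00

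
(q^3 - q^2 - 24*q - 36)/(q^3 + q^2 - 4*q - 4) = (q^2 - 3*q - 18)/(q^2 - q - 2)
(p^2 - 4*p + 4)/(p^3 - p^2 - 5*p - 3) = (-p^2 + 4*p - 4)/(-p^3 + p^2 + 5*p + 3)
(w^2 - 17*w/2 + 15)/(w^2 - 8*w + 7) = (w^2 - 17*w/2 + 15)/(w^2 - 8*w + 7)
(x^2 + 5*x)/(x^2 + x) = (x + 5)/(x + 1)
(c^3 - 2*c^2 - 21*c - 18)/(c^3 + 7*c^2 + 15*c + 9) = (c - 6)/(c + 3)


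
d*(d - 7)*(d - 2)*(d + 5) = d^4 - 4*d^3 - 31*d^2 + 70*d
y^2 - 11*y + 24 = (y - 8)*(y - 3)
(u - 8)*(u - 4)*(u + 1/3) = u^3 - 35*u^2/3 + 28*u + 32/3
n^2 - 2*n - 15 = (n - 5)*(n + 3)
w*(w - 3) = w^2 - 3*w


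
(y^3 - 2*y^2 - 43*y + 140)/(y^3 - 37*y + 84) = (y - 5)/(y - 3)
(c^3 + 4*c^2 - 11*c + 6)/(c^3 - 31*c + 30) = (c - 1)/(c - 5)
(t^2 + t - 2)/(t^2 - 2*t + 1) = (t + 2)/(t - 1)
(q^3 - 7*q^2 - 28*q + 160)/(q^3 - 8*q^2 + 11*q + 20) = (q^2 - 3*q - 40)/(q^2 - 4*q - 5)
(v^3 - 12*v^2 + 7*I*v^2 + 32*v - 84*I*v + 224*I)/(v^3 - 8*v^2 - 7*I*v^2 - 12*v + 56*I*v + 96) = (v^2 + v*(-4 + 7*I) - 28*I)/(v^2 - 7*I*v - 12)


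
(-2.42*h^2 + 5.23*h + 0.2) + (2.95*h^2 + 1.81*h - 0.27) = 0.53*h^2 + 7.04*h - 0.07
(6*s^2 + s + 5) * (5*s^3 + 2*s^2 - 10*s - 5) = 30*s^5 + 17*s^4 - 33*s^3 - 30*s^2 - 55*s - 25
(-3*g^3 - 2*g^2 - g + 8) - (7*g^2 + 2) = -3*g^3 - 9*g^2 - g + 6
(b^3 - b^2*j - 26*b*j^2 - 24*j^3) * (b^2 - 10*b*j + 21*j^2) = b^5 - 11*b^4*j + 5*b^3*j^2 + 215*b^2*j^3 - 306*b*j^4 - 504*j^5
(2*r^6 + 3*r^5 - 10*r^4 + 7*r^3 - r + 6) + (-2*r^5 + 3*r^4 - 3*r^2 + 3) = 2*r^6 + r^5 - 7*r^4 + 7*r^3 - 3*r^2 - r + 9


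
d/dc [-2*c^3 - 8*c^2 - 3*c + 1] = -6*c^2 - 16*c - 3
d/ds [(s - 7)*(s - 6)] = 2*s - 13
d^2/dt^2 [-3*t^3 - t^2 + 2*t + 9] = -18*t - 2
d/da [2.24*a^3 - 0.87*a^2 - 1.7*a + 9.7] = 6.72*a^2 - 1.74*a - 1.7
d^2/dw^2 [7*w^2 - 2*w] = 14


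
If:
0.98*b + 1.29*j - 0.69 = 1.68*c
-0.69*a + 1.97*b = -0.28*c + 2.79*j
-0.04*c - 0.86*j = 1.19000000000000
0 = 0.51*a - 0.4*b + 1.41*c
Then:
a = 4.09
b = -0.21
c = -1.54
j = -1.31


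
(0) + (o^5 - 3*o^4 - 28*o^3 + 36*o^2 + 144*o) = o^5 - 3*o^4 - 28*o^3 + 36*o^2 + 144*o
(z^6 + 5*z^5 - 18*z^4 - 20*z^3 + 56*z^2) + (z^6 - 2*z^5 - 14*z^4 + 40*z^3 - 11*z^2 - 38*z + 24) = 2*z^6 + 3*z^5 - 32*z^4 + 20*z^3 + 45*z^2 - 38*z + 24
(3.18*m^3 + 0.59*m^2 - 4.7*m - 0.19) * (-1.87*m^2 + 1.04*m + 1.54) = -5.9466*m^5 + 2.2039*m^4 + 14.2998*m^3 - 3.6241*m^2 - 7.4356*m - 0.2926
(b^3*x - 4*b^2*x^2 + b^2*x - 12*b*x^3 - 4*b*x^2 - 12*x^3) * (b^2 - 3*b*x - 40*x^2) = b^5*x - 7*b^4*x^2 + b^4*x - 40*b^3*x^3 - 7*b^3*x^2 + 196*b^2*x^4 - 40*b^2*x^3 + 480*b*x^5 + 196*b*x^4 + 480*x^5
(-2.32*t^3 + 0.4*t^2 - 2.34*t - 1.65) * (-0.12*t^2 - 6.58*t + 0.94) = 0.2784*t^5 + 15.2176*t^4 - 4.532*t^3 + 15.9712*t^2 + 8.6574*t - 1.551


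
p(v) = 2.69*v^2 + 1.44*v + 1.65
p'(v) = 5.38*v + 1.44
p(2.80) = 26.77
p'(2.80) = 16.50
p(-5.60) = 77.94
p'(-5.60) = -28.69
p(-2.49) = 14.74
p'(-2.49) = -11.96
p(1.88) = 13.86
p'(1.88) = 11.55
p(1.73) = 12.19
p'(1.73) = 10.75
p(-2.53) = 15.23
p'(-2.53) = -12.17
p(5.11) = 79.25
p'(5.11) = 28.93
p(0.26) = 2.21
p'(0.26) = 2.84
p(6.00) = 107.13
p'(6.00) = 33.72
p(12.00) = 406.29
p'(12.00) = 66.00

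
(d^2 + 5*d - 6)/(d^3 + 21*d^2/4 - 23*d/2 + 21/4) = 4*(d + 6)/(4*d^2 + 25*d - 21)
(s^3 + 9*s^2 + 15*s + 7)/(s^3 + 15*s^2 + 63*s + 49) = (s + 1)/(s + 7)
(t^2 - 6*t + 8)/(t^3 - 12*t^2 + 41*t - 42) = (t - 4)/(t^2 - 10*t + 21)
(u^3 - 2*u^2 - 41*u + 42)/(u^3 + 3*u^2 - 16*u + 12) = (u - 7)/(u - 2)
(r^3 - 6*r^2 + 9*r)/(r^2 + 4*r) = (r^2 - 6*r + 9)/(r + 4)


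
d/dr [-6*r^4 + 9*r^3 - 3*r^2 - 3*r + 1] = -24*r^3 + 27*r^2 - 6*r - 3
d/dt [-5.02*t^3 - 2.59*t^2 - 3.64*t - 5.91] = -15.06*t^2 - 5.18*t - 3.64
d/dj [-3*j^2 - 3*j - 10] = -6*j - 3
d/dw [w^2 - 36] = 2*w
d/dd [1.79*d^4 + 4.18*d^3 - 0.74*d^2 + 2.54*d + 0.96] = 7.16*d^3 + 12.54*d^2 - 1.48*d + 2.54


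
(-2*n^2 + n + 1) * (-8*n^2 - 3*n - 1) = 16*n^4 - 2*n^3 - 9*n^2 - 4*n - 1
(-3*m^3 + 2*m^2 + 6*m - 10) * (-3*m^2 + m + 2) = 9*m^5 - 9*m^4 - 22*m^3 + 40*m^2 + 2*m - 20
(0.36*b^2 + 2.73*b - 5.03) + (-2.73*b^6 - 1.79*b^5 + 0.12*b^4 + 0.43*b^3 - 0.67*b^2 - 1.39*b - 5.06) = -2.73*b^6 - 1.79*b^5 + 0.12*b^4 + 0.43*b^3 - 0.31*b^2 + 1.34*b - 10.09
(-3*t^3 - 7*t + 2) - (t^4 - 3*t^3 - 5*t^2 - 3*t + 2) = -t^4 + 5*t^2 - 4*t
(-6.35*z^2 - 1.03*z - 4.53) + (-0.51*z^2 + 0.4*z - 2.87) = -6.86*z^2 - 0.63*z - 7.4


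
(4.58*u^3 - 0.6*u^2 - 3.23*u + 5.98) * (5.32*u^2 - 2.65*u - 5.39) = 24.3656*u^5 - 15.329*u^4 - 40.2798*u^3 + 43.6071*u^2 + 1.5627*u - 32.2322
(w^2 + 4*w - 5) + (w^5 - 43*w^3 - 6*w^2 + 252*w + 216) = w^5 - 43*w^3 - 5*w^2 + 256*w + 211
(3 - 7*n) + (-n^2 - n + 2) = -n^2 - 8*n + 5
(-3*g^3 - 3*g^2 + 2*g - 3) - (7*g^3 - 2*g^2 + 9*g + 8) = -10*g^3 - g^2 - 7*g - 11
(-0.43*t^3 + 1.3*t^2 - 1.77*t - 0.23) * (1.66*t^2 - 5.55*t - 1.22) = -0.7138*t^5 + 4.5445*t^4 - 9.6286*t^3 + 7.8557*t^2 + 3.4359*t + 0.2806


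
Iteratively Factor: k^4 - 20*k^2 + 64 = (k + 2)*(k^3 - 2*k^2 - 16*k + 32) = (k - 4)*(k + 2)*(k^2 + 2*k - 8) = (k - 4)*(k - 2)*(k + 2)*(k + 4)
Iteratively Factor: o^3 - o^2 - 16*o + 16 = (o - 1)*(o^2 - 16) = (o - 4)*(o - 1)*(o + 4)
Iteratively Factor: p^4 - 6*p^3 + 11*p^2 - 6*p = (p - 3)*(p^3 - 3*p^2 + 2*p) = (p - 3)*(p - 2)*(p^2 - p) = p*(p - 3)*(p - 2)*(p - 1)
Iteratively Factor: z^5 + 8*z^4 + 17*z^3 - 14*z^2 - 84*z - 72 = (z + 2)*(z^4 + 6*z^3 + 5*z^2 - 24*z - 36) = (z - 2)*(z + 2)*(z^3 + 8*z^2 + 21*z + 18) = (z - 2)*(z + 2)^2*(z^2 + 6*z + 9) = (z - 2)*(z + 2)^2*(z + 3)*(z + 3)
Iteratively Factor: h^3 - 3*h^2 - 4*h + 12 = (h + 2)*(h^2 - 5*h + 6) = (h - 3)*(h + 2)*(h - 2)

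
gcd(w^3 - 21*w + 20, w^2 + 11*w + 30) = w + 5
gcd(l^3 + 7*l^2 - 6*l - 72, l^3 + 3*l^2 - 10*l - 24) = l^2 + l - 12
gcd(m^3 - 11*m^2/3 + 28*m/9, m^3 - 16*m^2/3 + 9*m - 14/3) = m - 7/3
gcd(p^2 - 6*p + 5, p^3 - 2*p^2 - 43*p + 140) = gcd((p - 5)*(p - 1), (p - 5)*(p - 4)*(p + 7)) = p - 5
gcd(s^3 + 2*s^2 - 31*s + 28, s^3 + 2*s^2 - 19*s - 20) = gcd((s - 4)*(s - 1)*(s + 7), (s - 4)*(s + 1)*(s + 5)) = s - 4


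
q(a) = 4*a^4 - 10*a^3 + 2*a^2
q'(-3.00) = -714.00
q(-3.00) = 612.00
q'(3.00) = 174.00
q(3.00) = 72.00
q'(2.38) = 55.29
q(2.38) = 4.86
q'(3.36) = 281.68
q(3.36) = 153.07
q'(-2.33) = -374.58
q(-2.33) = 255.24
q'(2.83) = 133.70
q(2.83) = 45.94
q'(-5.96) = -4476.83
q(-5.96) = 7235.27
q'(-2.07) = -278.74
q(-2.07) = 170.71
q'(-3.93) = -1450.24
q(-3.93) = 1592.05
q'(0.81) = -7.94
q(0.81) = -2.28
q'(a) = 16*a^3 - 30*a^2 + 4*a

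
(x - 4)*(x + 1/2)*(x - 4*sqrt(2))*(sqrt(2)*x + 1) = sqrt(2)*x^4 - 7*x^3 - 7*sqrt(2)*x^3/2 - 6*sqrt(2)*x^2 + 49*x^2/2 + 14*x + 14*sqrt(2)*x + 8*sqrt(2)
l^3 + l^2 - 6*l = l*(l - 2)*(l + 3)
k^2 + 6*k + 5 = (k + 1)*(k + 5)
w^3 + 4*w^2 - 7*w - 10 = (w - 2)*(w + 1)*(w + 5)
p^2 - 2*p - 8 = (p - 4)*(p + 2)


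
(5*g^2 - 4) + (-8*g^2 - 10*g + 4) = -3*g^2 - 10*g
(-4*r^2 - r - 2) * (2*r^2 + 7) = -8*r^4 - 2*r^3 - 32*r^2 - 7*r - 14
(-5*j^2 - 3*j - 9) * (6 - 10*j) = 50*j^3 + 72*j - 54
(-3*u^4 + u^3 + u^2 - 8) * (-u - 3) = 3*u^5 + 8*u^4 - 4*u^3 - 3*u^2 + 8*u + 24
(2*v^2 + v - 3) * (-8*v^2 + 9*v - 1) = -16*v^4 + 10*v^3 + 31*v^2 - 28*v + 3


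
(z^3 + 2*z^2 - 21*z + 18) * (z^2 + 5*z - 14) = z^5 + 7*z^4 - 25*z^3 - 115*z^2 + 384*z - 252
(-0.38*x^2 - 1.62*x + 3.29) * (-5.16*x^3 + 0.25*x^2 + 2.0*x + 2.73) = 1.9608*x^5 + 8.2642*x^4 - 18.1414*x^3 - 3.4549*x^2 + 2.1574*x + 8.9817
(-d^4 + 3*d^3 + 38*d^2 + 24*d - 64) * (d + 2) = -d^5 + d^4 + 44*d^3 + 100*d^2 - 16*d - 128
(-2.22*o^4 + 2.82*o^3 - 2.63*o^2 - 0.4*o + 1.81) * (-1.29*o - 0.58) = 2.8638*o^5 - 2.3502*o^4 + 1.7571*o^3 + 2.0414*o^2 - 2.1029*o - 1.0498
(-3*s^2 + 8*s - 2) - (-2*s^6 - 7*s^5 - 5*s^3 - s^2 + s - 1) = 2*s^6 + 7*s^5 + 5*s^3 - 2*s^2 + 7*s - 1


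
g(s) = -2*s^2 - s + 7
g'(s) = -4*s - 1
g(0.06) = 6.93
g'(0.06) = -1.24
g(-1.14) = 5.54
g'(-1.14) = 3.56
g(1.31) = 2.26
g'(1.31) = -6.24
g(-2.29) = -1.20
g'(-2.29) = 8.16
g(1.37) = 1.88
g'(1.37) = -6.48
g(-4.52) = -29.34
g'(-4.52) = 17.08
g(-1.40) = 4.48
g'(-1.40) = 4.60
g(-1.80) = 2.32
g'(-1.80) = 6.20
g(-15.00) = -428.00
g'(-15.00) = 59.00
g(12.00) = -293.00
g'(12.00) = -49.00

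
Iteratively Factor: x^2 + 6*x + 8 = (x + 2)*(x + 4)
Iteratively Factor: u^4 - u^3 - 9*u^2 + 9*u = (u - 1)*(u^3 - 9*u) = (u - 1)*(u + 3)*(u^2 - 3*u) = u*(u - 1)*(u + 3)*(u - 3)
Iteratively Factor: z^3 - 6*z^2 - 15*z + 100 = (z + 4)*(z^2 - 10*z + 25) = (z - 5)*(z + 4)*(z - 5)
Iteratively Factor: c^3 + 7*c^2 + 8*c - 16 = (c - 1)*(c^2 + 8*c + 16) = (c - 1)*(c + 4)*(c + 4)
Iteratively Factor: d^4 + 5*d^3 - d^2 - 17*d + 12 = (d - 1)*(d^3 + 6*d^2 + 5*d - 12) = (d - 1)*(d + 4)*(d^2 + 2*d - 3) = (d - 1)^2*(d + 4)*(d + 3)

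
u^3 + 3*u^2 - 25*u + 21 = (u - 3)*(u - 1)*(u + 7)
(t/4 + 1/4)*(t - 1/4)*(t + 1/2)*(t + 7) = t^4/4 + 33*t^3/16 + 71*t^2/32 + 3*t/16 - 7/32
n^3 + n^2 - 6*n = n*(n - 2)*(n + 3)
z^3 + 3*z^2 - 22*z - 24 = (z - 4)*(z + 1)*(z + 6)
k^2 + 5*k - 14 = (k - 2)*(k + 7)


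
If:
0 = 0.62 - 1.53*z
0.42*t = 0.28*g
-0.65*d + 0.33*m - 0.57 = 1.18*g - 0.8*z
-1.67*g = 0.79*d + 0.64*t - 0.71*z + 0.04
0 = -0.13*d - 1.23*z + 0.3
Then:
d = -1.53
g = 0.69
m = 0.22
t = 0.46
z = 0.41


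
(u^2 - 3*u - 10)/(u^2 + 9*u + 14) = (u - 5)/(u + 7)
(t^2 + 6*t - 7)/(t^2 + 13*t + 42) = (t - 1)/(t + 6)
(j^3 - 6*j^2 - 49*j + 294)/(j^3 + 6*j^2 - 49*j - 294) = (j - 6)/(j + 6)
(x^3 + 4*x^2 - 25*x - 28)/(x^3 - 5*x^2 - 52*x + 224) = (x + 1)/(x - 8)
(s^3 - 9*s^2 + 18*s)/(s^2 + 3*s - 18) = s*(s - 6)/(s + 6)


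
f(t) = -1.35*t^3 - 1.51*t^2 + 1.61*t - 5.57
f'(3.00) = -43.90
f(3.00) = -50.78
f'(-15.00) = -864.34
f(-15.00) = 4186.78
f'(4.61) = -98.38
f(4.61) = -162.50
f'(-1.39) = -2.02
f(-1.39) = -7.10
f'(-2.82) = -22.08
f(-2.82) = 8.16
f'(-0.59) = 1.98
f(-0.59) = -6.77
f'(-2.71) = -19.95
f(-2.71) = 5.85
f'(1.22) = -8.10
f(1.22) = -8.30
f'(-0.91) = 1.00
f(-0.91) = -7.27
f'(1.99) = -20.44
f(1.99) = -18.98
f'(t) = -4.05*t^2 - 3.02*t + 1.61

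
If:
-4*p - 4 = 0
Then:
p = -1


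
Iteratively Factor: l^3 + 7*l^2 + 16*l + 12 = (l + 2)*(l^2 + 5*l + 6) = (l + 2)^2*(l + 3)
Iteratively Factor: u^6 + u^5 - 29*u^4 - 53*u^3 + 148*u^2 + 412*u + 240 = (u - 5)*(u^5 + 6*u^4 + u^3 - 48*u^2 - 92*u - 48) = (u - 5)*(u + 4)*(u^4 + 2*u^3 - 7*u^2 - 20*u - 12) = (u - 5)*(u + 2)*(u + 4)*(u^3 - 7*u - 6) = (u - 5)*(u + 1)*(u + 2)*(u + 4)*(u^2 - u - 6) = (u - 5)*(u - 3)*(u + 1)*(u + 2)*(u + 4)*(u + 2)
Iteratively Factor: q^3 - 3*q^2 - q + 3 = (q - 3)*(q^2 - 1) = (q - 3)*(q - 1)*(q + 1)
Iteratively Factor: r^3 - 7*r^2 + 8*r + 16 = (r + 1)*(r^2 - 8*r + 16) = (r - 4)*(r + 1)*(r - 4)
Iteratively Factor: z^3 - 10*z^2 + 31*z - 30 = (z - 5)*(z^2 - 5*z + 6) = (z - 5)*(z - 2)*(z - 3)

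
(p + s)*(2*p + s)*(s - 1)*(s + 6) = 2*p^2*s^2 + 10*p^2*s - 12*p^2 + 3*p*s^3 + 15*p*s^2 - 18*p*s + s^4 + 5*s^3 - 6*s^2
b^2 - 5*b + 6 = (b - 3)*(b - 2)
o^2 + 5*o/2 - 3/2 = (o - 1/2)*(o + 3)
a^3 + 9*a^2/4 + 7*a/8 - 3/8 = (a - 1/4)*(a + 1)*(a + 3/2)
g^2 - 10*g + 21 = (g - 7)*(g - 3)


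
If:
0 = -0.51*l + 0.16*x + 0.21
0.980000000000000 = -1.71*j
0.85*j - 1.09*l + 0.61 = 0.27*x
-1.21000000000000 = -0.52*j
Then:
No Solution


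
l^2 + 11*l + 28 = (l + 4)*(l + 7)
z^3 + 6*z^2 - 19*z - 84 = (z - 4)*(z + 3)*(z + 7)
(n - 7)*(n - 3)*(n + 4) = n^3 - 6*n^2 - 19*n + 84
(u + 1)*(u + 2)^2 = u^3 + 5*u^2 + 8*u + 4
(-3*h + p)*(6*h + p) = -18*h^2 + 3*h*p + p^2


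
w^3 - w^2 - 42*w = w*(w - 7)*(w + 6)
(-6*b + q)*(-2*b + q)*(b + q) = 12*b^3 + 4*b^2*q - 7*b*q^2 + q^3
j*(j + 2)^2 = j^3 + 4*j^2 + 4*j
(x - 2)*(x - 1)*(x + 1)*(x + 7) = x^4 + 5*x^3 - 15*x^2 - 5*x + 14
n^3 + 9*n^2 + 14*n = n*(n + 2)*(n + 7)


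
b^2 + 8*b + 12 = (b + 2)*(b + 6)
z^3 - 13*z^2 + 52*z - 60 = (z - 6)*(z - 5)*(z - 2)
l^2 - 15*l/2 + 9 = (l - 6)*(l - 3/2)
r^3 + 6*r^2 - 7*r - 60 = (r - 3)*(r + 4)*(r + 5)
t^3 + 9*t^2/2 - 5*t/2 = t*(t - 1/2)*(t + 5)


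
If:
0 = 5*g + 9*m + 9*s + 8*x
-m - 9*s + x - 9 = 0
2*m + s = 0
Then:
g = 81/85 - 29*x/17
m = 9/17 - x/17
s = 2*x/17 - 18/17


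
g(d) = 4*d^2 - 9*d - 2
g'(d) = 8*d - 9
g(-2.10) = 34.54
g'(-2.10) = -25.80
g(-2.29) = 39.59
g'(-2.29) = -27.32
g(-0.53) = 3.89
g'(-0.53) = -13.24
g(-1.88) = 29.06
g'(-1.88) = -24.04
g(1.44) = -6.67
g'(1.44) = 2.52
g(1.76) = -5.45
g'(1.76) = 5.08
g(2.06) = -3.57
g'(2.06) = 7.48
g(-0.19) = -0.15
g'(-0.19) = -10.52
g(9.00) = 241.00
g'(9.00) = 63.00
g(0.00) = -2.00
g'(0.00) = -9.00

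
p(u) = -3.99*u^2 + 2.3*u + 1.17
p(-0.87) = -3.85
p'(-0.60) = 7.09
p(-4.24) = -80.31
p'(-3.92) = 33.58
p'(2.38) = -16.69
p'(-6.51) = 54.25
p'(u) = 2.3 - 7.98*u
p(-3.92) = -69.16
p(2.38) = -15.96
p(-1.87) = -17.08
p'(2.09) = -14.38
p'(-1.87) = 17.22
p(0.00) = 1.17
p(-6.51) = -182.90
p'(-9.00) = 74.12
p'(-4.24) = 36.14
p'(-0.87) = 9.24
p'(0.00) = 2.30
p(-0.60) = -1.65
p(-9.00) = -342.72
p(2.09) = -11.45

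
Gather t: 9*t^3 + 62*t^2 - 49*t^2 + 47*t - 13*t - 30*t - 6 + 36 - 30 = 9*t^3 + 13*t^2 + 4*t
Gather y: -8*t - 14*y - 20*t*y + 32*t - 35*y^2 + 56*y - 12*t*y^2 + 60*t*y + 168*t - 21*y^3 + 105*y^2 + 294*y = 192*t - 21*y^3 + y^2*(70 - 12*t) + y*(40*t + 336)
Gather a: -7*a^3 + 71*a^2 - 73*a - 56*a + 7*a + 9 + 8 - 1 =-7*a^3 + 71*a^2 - 122*a + 16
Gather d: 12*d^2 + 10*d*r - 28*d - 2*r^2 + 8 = 12*d^2 + d*(10*r - 28) - 2*r^2 + 8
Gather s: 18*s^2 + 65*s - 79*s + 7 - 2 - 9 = 18*s^2 - 14*s - 4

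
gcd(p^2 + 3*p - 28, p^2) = 1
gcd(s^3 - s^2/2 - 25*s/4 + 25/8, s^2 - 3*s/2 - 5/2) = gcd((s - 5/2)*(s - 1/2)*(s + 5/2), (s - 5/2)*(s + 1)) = s - 5/2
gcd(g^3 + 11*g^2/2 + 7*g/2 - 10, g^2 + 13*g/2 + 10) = g^2 + 13*g/2 + 10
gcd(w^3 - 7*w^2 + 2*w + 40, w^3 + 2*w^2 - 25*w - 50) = w^2 - 3*w - 10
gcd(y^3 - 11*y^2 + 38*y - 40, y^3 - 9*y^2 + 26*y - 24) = y^2 - 6*y + 8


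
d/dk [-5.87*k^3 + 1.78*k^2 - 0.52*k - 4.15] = -17.61*k^2 + 3.56*k - 0.52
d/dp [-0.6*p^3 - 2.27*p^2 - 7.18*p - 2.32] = -1.8*p^2 - 4.54*p - 7.18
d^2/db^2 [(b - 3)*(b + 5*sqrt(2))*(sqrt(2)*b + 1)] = 6*sqrt(2)*b - 6*sqrt(2) + 22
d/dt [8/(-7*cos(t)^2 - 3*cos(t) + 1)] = -8*(14*cos(t) + 3)*sin(t)/(7*cos(t)^2 + 3*cos(t) - 1)^2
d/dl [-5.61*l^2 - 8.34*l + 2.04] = -11.22*l - 8.34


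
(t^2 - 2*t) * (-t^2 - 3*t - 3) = -t^4 - t^3 + 3*t^2 + 6*t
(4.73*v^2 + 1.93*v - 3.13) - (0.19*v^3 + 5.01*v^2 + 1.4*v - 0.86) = -0.19*v^3 - 0.279999999999999*v^2 + 0.53*v - 2.27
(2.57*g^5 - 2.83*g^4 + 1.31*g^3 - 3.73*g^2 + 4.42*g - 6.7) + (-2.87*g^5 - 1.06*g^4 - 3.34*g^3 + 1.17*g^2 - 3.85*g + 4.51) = -0.3*g^5 - 3.89*g^4 - 2.03*g^3 - 2.56*g^2 + 0.57*g - 2.19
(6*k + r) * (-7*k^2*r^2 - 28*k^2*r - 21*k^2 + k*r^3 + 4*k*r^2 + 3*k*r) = -42*k^3*r^2 - 168*k^3*r - 126*k^3 - k^2*r^3 - 4*k^2*r^2 - 3*k^2*r + k*r^4 + 4*k*r^3 + 3*k*r^2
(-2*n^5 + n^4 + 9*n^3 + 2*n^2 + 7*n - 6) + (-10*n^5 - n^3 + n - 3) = -12*n^5 + n^4 + 8*n^3 + 2*n^2 + 8*n - 9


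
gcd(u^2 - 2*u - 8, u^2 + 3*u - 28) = u - 4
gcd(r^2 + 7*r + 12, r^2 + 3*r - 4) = r + 4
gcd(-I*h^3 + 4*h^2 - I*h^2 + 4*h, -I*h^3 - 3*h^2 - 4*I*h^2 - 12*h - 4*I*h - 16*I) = 1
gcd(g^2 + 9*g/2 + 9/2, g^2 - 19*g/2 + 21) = 1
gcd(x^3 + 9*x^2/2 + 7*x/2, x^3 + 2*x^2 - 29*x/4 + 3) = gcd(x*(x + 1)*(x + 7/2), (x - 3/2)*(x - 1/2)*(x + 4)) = 1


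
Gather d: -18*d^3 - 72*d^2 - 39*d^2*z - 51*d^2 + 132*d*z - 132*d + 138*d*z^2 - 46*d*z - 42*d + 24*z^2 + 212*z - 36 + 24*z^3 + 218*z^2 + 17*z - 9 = -18*d^3 + d^2*(-39*z - 123) + d*(138*z^2 + 86*z - 174) + 24*z^3 + 242*z^2 + 229*z - 45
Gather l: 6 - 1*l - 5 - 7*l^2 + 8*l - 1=-7*l^2 + 7*l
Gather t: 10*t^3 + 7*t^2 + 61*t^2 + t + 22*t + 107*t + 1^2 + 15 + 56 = 10*t^3 + 68*t^2 + 130*t + 72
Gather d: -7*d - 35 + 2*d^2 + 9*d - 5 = 2*d^2 + 2*d - 40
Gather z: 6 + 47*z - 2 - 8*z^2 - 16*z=-8*z^2 + 31*z + 4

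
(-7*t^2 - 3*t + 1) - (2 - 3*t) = -7*t^2 - 1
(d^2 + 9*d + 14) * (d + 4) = d^3 + 13*d^2 + 50*d + 56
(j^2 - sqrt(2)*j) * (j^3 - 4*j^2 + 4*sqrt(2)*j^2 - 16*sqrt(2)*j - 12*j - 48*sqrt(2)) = j^5 - 4*j^4 + 3*sqrt(2)*j^4 - 20*j^3 - 12*sqrt(2)*j^3 - 36*sqrt(2)*j^2 + 32*j^2 + 96*j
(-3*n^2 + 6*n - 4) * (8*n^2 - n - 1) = -24*n^4 + 51*n^3 - 35*n^2 - 2*n + 4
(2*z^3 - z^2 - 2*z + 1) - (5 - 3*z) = 2*z^3 - z^2 + z - 4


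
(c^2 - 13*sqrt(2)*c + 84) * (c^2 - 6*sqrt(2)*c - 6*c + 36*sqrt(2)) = c^4 - 19*sqrt(2)*c^3 - 6*c^3 + 114*sqrt(2)*c^2 + 240*c^2 - 1440*c - 504*sqrt(2)*c + 3024*sqrt(2)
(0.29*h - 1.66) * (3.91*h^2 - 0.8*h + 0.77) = 1.1339*h^3 - 6.7226*h^2 + 1.5513*h - 1.2782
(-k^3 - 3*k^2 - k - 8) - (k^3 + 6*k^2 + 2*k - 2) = -2*k^3 - 9*k^2 - 3*k - 6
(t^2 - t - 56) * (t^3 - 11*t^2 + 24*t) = t^5 - 12*t^4 - 21*t^3 + 592*t^2 - 1344*t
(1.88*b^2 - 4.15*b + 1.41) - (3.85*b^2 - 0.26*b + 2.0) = -1.97*b^2 - 3.89*b - 0.59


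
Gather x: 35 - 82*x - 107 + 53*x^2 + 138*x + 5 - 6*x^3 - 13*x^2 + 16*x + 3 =-6*x^3 + 40*x^2 + 72*x - 64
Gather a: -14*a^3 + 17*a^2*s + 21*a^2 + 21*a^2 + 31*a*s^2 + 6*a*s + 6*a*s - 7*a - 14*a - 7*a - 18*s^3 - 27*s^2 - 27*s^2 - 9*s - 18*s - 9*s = -14*a^3 + a^2*(17*s + 42) + a*(31*s^2 + 12*s - 28) - 18*s^3 - 54*s^2 - 36*s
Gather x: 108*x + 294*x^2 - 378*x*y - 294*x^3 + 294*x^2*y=-294*x^3 + x^2*(294*y + 294) + x*(108 - 378*y)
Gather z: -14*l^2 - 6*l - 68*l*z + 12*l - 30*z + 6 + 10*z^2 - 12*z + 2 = -14*l^2 + 6*l + 10*z^2 + z*(-68*l - 42) + 8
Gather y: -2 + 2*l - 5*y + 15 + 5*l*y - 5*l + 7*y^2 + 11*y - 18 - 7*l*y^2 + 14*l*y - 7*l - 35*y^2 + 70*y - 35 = -10*l + y^2*(-7*l - 28) + y*(19*l + 76) - 40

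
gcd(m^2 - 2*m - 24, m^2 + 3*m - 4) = m + 4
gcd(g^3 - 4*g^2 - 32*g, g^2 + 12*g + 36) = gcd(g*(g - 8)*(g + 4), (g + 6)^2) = 1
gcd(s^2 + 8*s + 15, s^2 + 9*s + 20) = s + 5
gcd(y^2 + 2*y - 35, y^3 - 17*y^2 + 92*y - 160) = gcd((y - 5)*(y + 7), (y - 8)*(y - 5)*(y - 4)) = y - 5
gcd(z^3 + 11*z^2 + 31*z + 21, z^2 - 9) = z + 3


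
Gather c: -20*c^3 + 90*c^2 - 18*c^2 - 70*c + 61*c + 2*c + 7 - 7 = -20*c^3 + 72*c^2 - 7*c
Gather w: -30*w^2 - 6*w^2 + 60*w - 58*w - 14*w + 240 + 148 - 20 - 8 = -36*w^2 - 12*w + 360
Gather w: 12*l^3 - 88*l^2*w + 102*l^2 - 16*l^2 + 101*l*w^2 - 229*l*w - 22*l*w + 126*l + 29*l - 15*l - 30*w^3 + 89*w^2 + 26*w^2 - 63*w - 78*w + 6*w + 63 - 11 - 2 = 12*l^3 + 86*l^2 + 140*l - 30*w^3 + w^2*(101*l + 115) + w*(-88*l^2 - 251*l - 135) + 50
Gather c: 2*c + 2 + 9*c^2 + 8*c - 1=9*c^2 + 10*c + 1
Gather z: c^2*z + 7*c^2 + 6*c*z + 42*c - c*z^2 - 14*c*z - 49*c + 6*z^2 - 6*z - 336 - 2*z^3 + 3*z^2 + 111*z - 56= 7*c^2 - 7*c - 2*z^3 + z^2*(9 - c) + z*(c^2 - 8*c + 105) - 392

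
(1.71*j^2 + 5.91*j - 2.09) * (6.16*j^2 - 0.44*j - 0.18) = 10.5336*j^4 + 35.6532*j^3 - 15.7826*j^2 - 0.1442*j + 0.3762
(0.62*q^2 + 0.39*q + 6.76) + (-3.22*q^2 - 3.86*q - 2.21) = -2.6*q^2 - 3.47*q + 4.55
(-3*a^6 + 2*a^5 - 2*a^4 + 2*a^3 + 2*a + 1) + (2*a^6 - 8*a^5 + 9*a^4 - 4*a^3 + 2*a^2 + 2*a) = -a^6 - 6*a^5 + 7*a^4 - 2*a^3 + 2*a^2 + 4*a + 1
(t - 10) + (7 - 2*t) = -t - 3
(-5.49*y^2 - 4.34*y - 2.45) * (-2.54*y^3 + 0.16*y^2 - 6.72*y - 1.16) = 13.9446*y^5 + 10.1452*y^4 + 42.4214*y^3 + 35.1412*y^2 + 21.4984*y + 2.842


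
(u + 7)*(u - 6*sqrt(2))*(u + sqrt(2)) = u^3 - 5*sqrt(2)*u^2 + 7*u^2 - 35*sqrt(2)*u - 12*u - 84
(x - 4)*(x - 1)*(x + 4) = x^3 - x^2 - 16*x + 16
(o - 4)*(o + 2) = o^2 - 2*o - 8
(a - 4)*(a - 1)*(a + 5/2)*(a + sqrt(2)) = a^4 - 5*a^3/2 + sqrt(2)*a^3 - 17*a^2/2 - 5*sqrt(2)*a^2/2 - 17*sqrt(2)*a/2 + 10*a + 10*sqrt(2)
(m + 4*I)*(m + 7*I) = m^2 + 11*I*m - 28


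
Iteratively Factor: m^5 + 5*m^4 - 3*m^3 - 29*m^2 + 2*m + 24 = (m + 3)*(m^4 + 2*m^3 - 9*m^2 - 2*m + 8) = (m + 3)*(m + 4)*(m^3 - 2*m^2 - m + 2) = (m - 1)*(m + 3)*(m + 4)*(m^2 - m - 2) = (m - 2)*(m - 1)*(m + 3)*(m + 4)*(m + 1)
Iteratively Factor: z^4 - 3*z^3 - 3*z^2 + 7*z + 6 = (z - 3)*(z^3 - 3*z - 2) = (z - 3)*(z - 2)*(z^2 + 2*z + 1) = (z - 3)*(z - 2)*(z + 1)*(z + 1)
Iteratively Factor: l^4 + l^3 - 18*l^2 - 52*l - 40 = (l + 2)*(l^3 - l^2 - 16*l - 20) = (l + 2)^2*(l^2 - 3*l - 10) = (l - 5)*(l + 2)^2*(l + 2)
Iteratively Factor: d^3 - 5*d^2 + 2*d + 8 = (d - 2)*(d^2 - 3*d - 4) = (d - 2)*(d + 1)*(d - 4)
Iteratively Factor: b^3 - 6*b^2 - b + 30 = (b - 5)*(b^2 - b - 6) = (b - 5)*(b + 2)*(b - 3)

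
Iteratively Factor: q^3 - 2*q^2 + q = (q - 1)*(q^2 - q) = (q - 1)^2*(q)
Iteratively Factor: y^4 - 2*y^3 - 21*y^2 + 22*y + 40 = (y - 2)*(y^3 - 21*y - 20) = (y - 2)*(y + 1)*(y^2 - y - 20) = (y - 2)*(y + 1)*(y + 4)*(y - 5)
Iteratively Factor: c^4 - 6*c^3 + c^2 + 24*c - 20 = (c + 2)*(c^3 - 8*c^2 + 17*c - 10) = (c - 1)*(c + 2)*(c^2 - 7*c + 10) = (c - 5)*(c - 1)*(c + 2)*(c - 2)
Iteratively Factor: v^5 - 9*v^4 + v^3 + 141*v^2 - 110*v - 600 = (v - 5)*(v^4 - 4*v^3 - 19*v^2 + 46*v + 120) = (v - 5)*(v + 2)*(v^3 - 6*v^2 - 7*v + 60) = (v - 5)*(v - 4)*(v + 2)*(v^2 - 2*v - 15) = (v - 5)^2*(v - 4)*(v + 2)*(v + 3)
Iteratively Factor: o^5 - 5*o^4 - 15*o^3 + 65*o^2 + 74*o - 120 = (o + 3)*(o^4 - 8*o^3 + 9*o^2 + 38*o - 40) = (o - 4)*(o + 3)*(o^3 - 4*o^2 - 7*o + 10) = (o - 4)*(o - 1)*(o + 3)*(o^2 - 3*o - 10) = (o - 4)*(o - 1)*(o + 2)*(o + 3)*(o - 5)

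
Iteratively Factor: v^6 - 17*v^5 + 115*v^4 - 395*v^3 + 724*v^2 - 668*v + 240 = (v - 5)*(v^5 - 12*v^4 + 55*v^3 - 120*v^2 + 124*v - 48) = (v - 5)*(v - 4)*(v^4 - 8*v^3 + 23*v^2 - 28*v + 12) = (v - 5)*(v - 4)*(v - 2)*(v^3 - 6*v^2 + 11*v - 6) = (v - 5)*(v - 4)*(v - 2)^2*(v^2 - 4*v + 3) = (v - 5)*(v - 4)*(v - 3)*(v - 2)^2*(v - 1)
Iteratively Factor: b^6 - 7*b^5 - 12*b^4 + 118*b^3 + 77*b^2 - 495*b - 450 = (b - 5)*(b^5 - 2*b^4 - 22*b^3 + 8*b^2 + 117*b + 90) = (b - 5)*(b + 3)*(b^4 - 5*b^3 - 7*b^2 + 29*b + 30) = (b - 5)*(b + 2)*(b + 3)*(b^3 - 7*b^2 + 7*b + 15) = (b - 5)*(b + 1)*(b + 2)*(b + 3)*(b^2 - 8*b + 15) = (b - 5)*(b - 3)*(b + 1)*(b + 2)*(b + 3)*(b - 5)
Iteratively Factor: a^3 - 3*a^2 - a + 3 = (a + 1)*(a^2 - 4*a + 3) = (a - 3)*(a + 1)*(a - 1)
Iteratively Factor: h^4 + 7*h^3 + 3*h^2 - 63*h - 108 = (h + 3)*(h^3 + 4*h^2 - 9*h - 36) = (h + 3)*(h + 4)*(h^2 - 9) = (h + 3)^2*(h + 4)*(h - 3)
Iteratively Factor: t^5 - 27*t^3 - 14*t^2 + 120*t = (t - 5)*(t^4 + 5*t^3 - 2*t^2 - 24*t) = (t - 5)*(t + 3)*(t^3 + 2*t^2 - 8*t) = t*(t - 5)*(t + 3)*(t^2 + 2*t - 8) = t*(t - 5)*(t + 3)*(t + 4)*(t - 2)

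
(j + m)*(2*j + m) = 2*j^2 + 3*j*m + m^2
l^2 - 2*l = l*(l - 2)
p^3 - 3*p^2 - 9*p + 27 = (p - 3)^2*(p + 3)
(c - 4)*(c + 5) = c^2 + c - 20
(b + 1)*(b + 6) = b^2 + 7*b + 6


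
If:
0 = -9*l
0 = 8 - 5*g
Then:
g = 8/5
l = 0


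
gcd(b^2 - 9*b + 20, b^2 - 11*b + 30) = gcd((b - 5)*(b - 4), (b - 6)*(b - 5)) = b - 5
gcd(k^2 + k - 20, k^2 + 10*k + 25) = k + 5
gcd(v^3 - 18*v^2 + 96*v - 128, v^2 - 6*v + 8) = v - 2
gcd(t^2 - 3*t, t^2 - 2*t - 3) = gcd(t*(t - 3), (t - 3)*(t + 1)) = t - 3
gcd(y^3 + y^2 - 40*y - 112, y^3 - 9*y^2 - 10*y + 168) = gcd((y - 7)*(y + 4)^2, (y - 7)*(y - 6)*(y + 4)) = y^2 - 3*y - 28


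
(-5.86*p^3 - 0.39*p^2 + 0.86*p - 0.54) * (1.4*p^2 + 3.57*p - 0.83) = -8.204*p^5 - 21.4662*p^4 + 4.6755*p^3 + 2.6379*p^2 - 2.6416*p + 0.4482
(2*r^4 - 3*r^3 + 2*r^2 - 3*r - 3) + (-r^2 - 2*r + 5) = 2*r^4 - 3*r^3 + r^2 - 5*r + 2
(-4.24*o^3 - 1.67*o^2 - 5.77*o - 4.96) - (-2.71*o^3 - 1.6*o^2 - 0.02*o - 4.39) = -1.53*o^3 - 0.0699999999999998*o^2 - 5.75*o - 0.57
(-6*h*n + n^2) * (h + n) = -6*h^2*n - 5*h*n^2 + n^3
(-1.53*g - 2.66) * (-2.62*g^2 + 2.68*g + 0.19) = 4.0086*g^3 + 2.8688*g^2 - 7.4195*g - 0.5054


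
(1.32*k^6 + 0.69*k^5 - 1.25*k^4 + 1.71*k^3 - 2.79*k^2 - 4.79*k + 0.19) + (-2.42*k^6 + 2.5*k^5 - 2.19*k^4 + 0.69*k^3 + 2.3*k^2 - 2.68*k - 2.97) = -1.1*k^6 + 3.19*k^5 - 3.44*k^4 + 2.4*k^3 - 0.49*k^2 - 7.47*k - 2.78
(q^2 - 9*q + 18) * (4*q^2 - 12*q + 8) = 4*q^4 - 48*q^3 + 188*q^2 - 288*q + 144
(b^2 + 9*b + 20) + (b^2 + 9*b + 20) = 2*b^2 + 18*b + 40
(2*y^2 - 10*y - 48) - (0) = 2*y^2 - 10*y - 48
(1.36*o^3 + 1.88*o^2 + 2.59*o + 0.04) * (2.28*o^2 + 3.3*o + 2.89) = 3.1008*o^5 + 8.7744*o^4 + 16.0396*o^3 + 14.0714*o^2 + 7.6171*o + 0.1156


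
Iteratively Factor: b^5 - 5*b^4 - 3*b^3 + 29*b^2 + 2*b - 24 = (b - 4)*(b^4 - b^3 - 7*b^2 + b + 6) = (b - 4)*(b + 2)*(b^3 - 3*b^2 - b + 3) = (b - 4)*(b - 3)*(b + 2)*(b^2 - 1) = (b - 4)*(b - 3)*(b + 1)*(b + 2)*(b - 1)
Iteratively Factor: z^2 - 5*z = (z)*(z - 5)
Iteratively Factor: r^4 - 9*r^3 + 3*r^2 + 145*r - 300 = (r - 3)*(r^3 - 6*r^2 - 15*r + 100) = (r - 3)*(r + 4)*(r^2 - 10*r + 25) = (r - 5)*(r - 3)*(r + 4)*(r - 5)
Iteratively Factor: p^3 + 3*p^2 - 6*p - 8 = (p - 2)*(p^2 + 5*p + 4) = (p - 2)*(p + 4)*(p + 1)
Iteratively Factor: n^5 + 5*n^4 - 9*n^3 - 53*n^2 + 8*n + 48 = (n - 1)*(n^4 + 6*n^3 - 3*n^2 - 56*n - 48) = (n - 1)*(n + 4)*(n^3 + 2*n^2 - 11*n - 12) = (n - 1)*(n + 4)^2*(n^2 - 2*n - 3) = (n - 1)*(n + 1)*(n + 4)^2*(n - 3)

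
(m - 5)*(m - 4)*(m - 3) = m^3 - 12*m^2 + 47*m - 60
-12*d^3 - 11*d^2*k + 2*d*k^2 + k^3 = (-3*d + k)*(d + k)*(4*d + k)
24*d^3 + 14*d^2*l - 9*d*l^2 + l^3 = (-6*d + l)*(-4*d + l)*(d + l)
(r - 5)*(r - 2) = r^2 - 7*r + 10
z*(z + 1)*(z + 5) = z^3 + 6*z^2 + 5*z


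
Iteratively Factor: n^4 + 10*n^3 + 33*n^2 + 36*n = (n + 3)*(n^3 + 7*n^2 + 12*n) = (n + 3)^2*(n^2 + 4*n) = (n + 3)^2*(n + 4)*(n)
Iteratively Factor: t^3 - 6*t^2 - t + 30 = (t - 3)*(t^2 - 3*t - 10) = (t - 5)*(t - 3)*(t + 2)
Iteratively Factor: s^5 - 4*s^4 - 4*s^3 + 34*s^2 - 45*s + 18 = (s - 1)*(s^4 - 3*s^3 - 7*s^2 + 27*s - 18) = (s - 1)^2*(s^3 - 2*s^2 - 9*s + 18) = (s - 3)*(s - 1)^2*(s^2 + s - 6) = (s - 3)*(s - 1)^2*(s + 3)*(s - 2)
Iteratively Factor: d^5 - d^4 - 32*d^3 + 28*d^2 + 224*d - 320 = (d - 2)*(d^4 + d^3 - 30*d^2 - 32*d + 160) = (d - 5)*(d - 2)*(d^3 + 6*d^2 - 32) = (d - 5)*(d - 2)*(d + 4)*(d^2 + 2*d - 8) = (d - 5)*(d - 2)*(d + 4)^2*(d - 2)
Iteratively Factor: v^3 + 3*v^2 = (v)*(v^2 + 3*v) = v^2*(v + 3)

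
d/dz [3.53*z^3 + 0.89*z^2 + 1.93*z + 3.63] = 10.59*z^2 + 1.78*z + 1.93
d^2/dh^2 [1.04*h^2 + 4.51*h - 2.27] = 2.08000000000000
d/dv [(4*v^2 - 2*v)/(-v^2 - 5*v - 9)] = 2*(-11*v^2 - 36*v + 9)/(v^4 + 10*v^3 + 43*v^2 + 90*v + 81)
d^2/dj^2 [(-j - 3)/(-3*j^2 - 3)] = 2*(4*j^2*(j + 3) - 3*(j + 1)*(j^2 + 1))/(3*(j^2 + 1)^3)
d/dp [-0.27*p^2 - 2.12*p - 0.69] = -0.54*p - 2.12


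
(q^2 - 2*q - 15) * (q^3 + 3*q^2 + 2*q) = q^5 + q^4 - 19*q^3 - 49*q^2 - 30*q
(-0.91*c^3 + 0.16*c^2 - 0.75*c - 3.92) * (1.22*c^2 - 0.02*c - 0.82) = -1.1102*c^5 + 0.2134*c^4 - 0.172*c^3 - 4.8986*c^2 + 0.6934*c + 3.2144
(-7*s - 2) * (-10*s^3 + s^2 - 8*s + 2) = 70*s^4 + 13*s^3 + 54*s^2 + 2*s - 4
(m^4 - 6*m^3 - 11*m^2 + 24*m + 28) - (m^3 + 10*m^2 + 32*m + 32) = m^4 - 7*m^3 - 21*m^2 - 8*m - 4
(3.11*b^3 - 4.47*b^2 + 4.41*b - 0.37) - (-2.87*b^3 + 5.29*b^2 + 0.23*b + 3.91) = 5.98*b^3 - 9.76*b^2 + 4.18*b - 4.28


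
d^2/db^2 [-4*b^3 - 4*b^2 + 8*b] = -24*b - 8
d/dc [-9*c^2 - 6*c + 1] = -18*c - 6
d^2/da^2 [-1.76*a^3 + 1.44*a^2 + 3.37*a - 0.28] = 2.88 - 10.56*a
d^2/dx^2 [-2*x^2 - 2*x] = -4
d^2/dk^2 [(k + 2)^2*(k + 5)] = 6*k + 18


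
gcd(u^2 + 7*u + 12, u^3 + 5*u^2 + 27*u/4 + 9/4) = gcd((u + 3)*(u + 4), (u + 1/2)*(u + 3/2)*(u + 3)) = u + 3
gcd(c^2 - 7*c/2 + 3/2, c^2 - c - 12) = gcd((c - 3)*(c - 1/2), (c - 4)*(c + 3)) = 1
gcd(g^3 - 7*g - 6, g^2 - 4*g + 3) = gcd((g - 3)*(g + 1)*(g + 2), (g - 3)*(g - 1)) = g - 3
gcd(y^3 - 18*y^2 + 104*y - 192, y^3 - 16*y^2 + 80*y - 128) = y^2 - 12*y + 32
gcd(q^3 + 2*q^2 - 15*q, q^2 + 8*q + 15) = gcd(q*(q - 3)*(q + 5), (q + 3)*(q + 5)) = q + 5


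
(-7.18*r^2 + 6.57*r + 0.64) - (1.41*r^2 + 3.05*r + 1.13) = -8.59*r^2 + 3.52*r - 0.49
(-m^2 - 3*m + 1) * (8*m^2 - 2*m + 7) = -8*m^4 - 22*m^3 + 7*m^2 - 23*m + 7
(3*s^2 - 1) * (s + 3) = 3*s^3 + 9*s^2 - s - 3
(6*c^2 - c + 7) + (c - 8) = 6*c^2 - 1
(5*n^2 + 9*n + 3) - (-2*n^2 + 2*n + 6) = 7*n^2 + 7*n - 3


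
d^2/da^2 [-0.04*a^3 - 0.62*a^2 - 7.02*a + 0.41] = -0.24*a - 1.24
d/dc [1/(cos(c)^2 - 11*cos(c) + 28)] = (2*cos(c) - 11)*sin(c)/(cos(c)^2 - 11*cos(c) + 28)^2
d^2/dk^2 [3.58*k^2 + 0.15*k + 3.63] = 7.16000000000000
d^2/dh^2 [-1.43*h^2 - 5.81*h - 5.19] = -2.86000000000000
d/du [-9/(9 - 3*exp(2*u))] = -6*exp(2*u)/(exp(2*u) - 3)^2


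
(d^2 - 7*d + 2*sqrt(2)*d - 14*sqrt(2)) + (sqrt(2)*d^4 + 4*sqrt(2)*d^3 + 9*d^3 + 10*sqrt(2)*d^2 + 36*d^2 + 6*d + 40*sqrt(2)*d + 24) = sqrt(2)*d^4 + 4*sqrt(2)*d^3 + 9*d^3 + 10*sqrt(2)*d^2 + 37*d^2 - d + 42*sqrt(2)*d - 14*sqrt(2) + 24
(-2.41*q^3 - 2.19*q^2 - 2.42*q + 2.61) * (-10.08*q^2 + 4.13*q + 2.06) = 24.2928*q^5 + 12.1219*q^4 + 10.3843*q^3 - 40.8148*q^2 + 5.7941*q + 5.3766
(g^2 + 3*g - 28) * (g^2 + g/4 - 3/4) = g^4 + 13*g^3/4 - 28*g^2 - 37*g/4 + 21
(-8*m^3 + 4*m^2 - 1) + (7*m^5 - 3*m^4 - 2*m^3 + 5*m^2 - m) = 7*m^5 - 3*m^4 - 10*m^3 + 9*m^2 - m - 1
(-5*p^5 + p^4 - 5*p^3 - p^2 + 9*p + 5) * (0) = 0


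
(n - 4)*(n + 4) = n^2 - 16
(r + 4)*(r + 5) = r^2 + 9*r + 20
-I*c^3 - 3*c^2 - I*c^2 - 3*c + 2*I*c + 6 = (c + 2)*(c - 3*I)*(-I*c + I)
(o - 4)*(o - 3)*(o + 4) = o^3 - 3*o^2 - 16*o + 48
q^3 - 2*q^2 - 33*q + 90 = (q - 5)*(q - 3)*(q + 6)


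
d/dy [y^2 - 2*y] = 2*y - 2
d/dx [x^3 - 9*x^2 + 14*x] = 3*x^2 - 18*x + 14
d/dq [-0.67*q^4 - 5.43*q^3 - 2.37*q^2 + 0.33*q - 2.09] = -2.68*q^3 - 16.29*q^2 - 4.74*q + 0.33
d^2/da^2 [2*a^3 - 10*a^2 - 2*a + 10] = 12*a - 20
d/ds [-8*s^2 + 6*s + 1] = 6 - 16*s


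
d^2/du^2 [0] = 0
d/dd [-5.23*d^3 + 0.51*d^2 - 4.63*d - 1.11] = -15.69*d^2 + 1.02*d - 4.63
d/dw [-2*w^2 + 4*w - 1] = 4 - 4*w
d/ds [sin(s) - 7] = cos(s)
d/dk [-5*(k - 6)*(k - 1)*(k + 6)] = -15*k^2 + 10*k + 180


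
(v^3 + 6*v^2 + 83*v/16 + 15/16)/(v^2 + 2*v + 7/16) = (4*v^2 + 23*v + 15)/(4*v + 7)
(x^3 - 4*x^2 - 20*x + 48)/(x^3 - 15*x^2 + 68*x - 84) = (x + 4)/(x - 7)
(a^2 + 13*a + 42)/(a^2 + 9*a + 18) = (a + 7)/(a + 3)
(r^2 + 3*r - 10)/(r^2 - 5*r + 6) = (r + 5)/(r - 3)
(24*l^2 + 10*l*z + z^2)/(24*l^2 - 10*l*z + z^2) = (24*l^2 + 10*l*z + z^2)/(24*l^2 - 10*l*z + z^2)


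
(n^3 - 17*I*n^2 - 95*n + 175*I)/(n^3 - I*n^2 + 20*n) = (n^2 - 12*I*n - 35)/(n*(n + 4*I))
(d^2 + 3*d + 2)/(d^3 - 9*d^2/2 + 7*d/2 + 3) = 2*(d^2 + 3*d + 2)/(2*d^3 - 9*d^2 + 7*d + 6)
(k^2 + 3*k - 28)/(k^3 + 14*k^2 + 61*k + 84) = (k - 4)/(k^2 + 7*k + 12)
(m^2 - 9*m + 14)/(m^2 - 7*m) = (m - 2)/m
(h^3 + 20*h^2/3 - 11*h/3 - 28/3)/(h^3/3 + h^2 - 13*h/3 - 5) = (3*h^2 + 17*h - 28)/(h^2 + 2*h - 15)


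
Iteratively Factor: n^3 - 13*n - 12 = (n + 3)*(n^2 - 3*n - 4) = (n - 4)*(n + 3)*(n + 1)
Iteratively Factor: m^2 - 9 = (m + 3)*(m - 3)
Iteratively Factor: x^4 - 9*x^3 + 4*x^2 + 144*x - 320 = (x - 4)*(x^3 - 5*x^2 - 16*x + 80) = (x - 5)*(x - 4)*(x^2 - 16) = (x - 5)*(x - 4)*(x + 4)*(x - 4)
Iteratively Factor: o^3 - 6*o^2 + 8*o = (o)*(o^2 - 6*o + 8) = o*(o - 4)*(o - 2)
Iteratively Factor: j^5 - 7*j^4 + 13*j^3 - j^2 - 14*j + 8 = (j + 1)*(j^4 - 8*j^3 + 21*j^2 - 22*j + 8) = (j - 4)*(j + 1)*(j^3 - 4*j^2 + 5*j - 2) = (j - 4)*(j - 1)*(j + 1)*(j^2 - 3*j + 2) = (j - 4)*(j - 1)^2*(j + 1)*(j - 2)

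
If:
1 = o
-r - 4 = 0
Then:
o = 1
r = -4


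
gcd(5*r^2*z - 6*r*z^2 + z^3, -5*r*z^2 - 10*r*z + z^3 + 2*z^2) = -5*r*z + z^2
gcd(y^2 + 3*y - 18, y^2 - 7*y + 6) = 1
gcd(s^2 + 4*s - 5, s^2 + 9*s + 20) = s + 5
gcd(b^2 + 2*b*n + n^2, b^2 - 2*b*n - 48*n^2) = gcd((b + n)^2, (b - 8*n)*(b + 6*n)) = 1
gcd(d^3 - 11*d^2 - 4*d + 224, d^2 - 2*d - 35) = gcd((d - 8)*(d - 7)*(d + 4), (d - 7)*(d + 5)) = d - 7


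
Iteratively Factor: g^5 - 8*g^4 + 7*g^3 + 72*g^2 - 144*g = (g - 4)*(g^4 - 4*g^3 - 9*g^2 + 36*g) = g*(g - 4)*(g^3 - 4*g^2 - 9*g + 36) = g*(g - 4)^2*(g^2 - 9) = g*(g - 4)^2*(g + 3)*(g - 3)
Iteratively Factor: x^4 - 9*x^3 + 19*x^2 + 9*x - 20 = (x + 1)*(x^3 - 10*x^2 + 29*x - 20) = (x - 4)*(x + 1)*(x^2 - 6*x + 5) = (x - 5)*(x - 4)*(x + 1)*(x - 1)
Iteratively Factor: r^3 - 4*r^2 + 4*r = (r - 2)*(r^2 - 2*r) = r*(r - 2)*(r - 2)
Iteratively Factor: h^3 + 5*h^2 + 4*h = (h + 4)*(h^2 + h) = (h + 1)*(h + 4)*(h)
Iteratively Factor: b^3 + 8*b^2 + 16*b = (b)*(b^2 + 8*b + 16) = b*(b + 4)*(b + 4)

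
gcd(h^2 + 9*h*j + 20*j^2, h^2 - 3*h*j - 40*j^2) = h + 5*j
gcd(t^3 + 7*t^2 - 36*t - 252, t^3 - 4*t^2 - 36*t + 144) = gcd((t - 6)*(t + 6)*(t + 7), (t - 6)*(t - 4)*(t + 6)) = t^2 - 36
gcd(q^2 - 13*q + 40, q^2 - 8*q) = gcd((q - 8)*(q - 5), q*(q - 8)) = q - 8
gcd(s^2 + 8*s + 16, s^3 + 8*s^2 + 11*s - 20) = s + 4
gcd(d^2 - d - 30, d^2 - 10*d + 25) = 1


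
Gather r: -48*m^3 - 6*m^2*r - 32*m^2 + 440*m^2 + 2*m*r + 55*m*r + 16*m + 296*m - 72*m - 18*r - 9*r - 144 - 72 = -48*m^3 + 408*m^2 + 240*m + r*(-6*m^2 + 57*m - 27) - 216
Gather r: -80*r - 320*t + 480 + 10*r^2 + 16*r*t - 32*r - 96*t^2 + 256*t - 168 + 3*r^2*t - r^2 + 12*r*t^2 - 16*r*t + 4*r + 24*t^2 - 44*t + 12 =r^2*(3*t + 9) + r*(12*t^2 - 108) - 72*t^2 - 108*t + 324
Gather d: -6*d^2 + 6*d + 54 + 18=-6*d^2 + 6*d + 72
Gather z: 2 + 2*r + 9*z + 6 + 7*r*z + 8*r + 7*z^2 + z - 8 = 10*r + 7*z^2 + z*(7*r + 10)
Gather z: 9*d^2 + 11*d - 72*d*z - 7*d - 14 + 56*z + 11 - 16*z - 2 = 9*d^2 + 4*d + z*(40 - 72*d) - 5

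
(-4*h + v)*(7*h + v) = -28*h^2 + 3*h*v + v^2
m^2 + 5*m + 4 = (m + 1)*(m + 4)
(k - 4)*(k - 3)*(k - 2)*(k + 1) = k^4 - 8*k^3 + 17*k^2 + 2*k - 24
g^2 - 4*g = g*(g - 4)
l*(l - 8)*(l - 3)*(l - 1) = l^4 - 12*l^3 + 35*l^2 - 24*l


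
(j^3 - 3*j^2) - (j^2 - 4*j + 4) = j^3 - 4*j^2 + 4*j - 4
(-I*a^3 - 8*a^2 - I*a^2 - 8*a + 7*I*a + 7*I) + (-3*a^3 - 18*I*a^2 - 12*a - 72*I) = -3*a^3 - I*a^3 - 8*a^2 - 19*I*a^2 - 20*a + 7*I*a - 65*I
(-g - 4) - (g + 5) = -2*g - 9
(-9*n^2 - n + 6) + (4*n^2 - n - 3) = -5*n^2 - 2*n + 3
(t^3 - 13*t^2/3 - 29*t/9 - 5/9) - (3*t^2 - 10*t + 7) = t^3 - 22*t^2/3 + 61*t/9 - 68/9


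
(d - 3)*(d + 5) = d^2 + 2*d - 15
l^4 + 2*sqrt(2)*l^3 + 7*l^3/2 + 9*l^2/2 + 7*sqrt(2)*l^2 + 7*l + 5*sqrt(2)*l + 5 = (l + 1)*(l + 5/2)*(l + sqrt(2))^2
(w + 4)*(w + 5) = w^2 + 9*w + 20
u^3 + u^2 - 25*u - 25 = (u - 5)*(u + 1)*(u + 5)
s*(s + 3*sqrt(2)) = s^2 + 3*sqrt(2)*s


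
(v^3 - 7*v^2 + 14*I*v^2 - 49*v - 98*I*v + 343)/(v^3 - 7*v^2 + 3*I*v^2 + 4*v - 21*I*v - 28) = (v^2 + 14*I*v - 49)/(v^2 + 3*I*v + 4)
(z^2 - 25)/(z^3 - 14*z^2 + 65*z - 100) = (z + 5)/(z^2 - 9*z + 20)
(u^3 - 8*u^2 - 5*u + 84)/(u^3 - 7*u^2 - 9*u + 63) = (u - 4)/(u - 3)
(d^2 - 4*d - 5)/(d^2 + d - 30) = (d + 1)/(d + 6)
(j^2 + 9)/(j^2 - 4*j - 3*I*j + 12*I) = (j + 3*I)/(j - 4)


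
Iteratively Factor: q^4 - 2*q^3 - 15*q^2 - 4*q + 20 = (q + 2)*(q^3 - 4*q^2 - 7*q + 10) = (q + 2)^2*(q^2 - 6*q + 5) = (q - 1)*(q + 2)^2*(q - 5)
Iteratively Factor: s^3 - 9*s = (s + 3)*(s^2 - 3*s) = (s - 3)*(s + 3)*(s)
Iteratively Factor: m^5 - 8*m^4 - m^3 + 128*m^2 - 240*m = (m - 4)*(m^4 - 4*m^3 - 17*m^2 + 60*m) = (m - 5)*(m - 4)*(m^3 + m^2 - 12*m) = (m - 5)*(m - 4)*(m - 3)*(m^2 + 4*m) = m*(m - 5)*(m - 4)*(m - 3)*(m + 4)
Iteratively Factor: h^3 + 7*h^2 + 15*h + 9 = (h + 3)*(h^2 + 4*h + 3) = (h + 1)*(h + 3)*(h + 3)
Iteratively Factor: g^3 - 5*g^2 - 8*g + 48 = (g - 4)*(g^2 - g - 12) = (g - 4)*(g + 3)*(g - 4)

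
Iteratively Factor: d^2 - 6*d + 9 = (d - 3)*(d - 3)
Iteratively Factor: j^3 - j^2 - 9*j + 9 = (j - 1)*(j^2 - 9) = (j - 1)*(j + 3)*(j - 3)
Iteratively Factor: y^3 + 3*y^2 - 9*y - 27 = (y - 3)*(y^2 + 6*y + 9) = (y - 3)*(y + 3)*(y + 3)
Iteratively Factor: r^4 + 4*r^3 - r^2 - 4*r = (r - 1)*(r^3 + 5*r^2 + 4*r) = (r - 1)*(r + 1)*(r^2 + 4*r) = (r - 1)*(r + 1)*(r + 4)*(r)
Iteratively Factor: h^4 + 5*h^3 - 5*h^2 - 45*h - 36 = (h - 3)*(h^3 + 8*h^2 + 19*h + 12) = (h - 3)*(h + 3)*(h^2 + 5*h + 4) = (h - 3)*(h + 1)*(h + 3)*(h + 4)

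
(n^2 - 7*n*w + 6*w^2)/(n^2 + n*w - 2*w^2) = (n - 6*w)/(n + 2*w)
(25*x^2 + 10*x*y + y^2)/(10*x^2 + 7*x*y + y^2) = (5*x + y)/(2*x + y)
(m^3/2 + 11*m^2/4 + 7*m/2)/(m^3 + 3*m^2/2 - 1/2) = m*(2*m^2 + 11*m + 14)/(2*(2*m^3 + 3*m^2 - 1))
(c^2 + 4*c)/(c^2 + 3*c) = (c + 4)/(c + 3)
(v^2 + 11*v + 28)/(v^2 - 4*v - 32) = (v + 7)/(v - 8)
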